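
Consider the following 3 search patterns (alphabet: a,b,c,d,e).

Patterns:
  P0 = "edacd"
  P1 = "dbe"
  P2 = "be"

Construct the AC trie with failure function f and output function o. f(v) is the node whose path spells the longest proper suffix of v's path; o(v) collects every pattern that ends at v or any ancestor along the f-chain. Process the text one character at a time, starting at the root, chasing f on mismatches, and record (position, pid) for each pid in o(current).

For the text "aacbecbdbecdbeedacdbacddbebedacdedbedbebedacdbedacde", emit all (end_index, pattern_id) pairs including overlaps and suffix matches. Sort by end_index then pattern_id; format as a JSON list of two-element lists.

Build automaton:
Trie nodes:
  n0 'ε': b→9 d→6 e→1
  n1 'e': d→2
  n2 'ed': a→3
  n3 'eda': c→4
  n4 'edac': d→5
  n5 'edacd': ·  ←P0
  n6 'd': b→7
  n7 'db': e→8
  n8 'dbe': ·  ←P1
  n9 'b': e→10
  n10 'be': ·  ←P2

BFS fail/out derivation:
  fail(1) 'e': from fail(0)=0 chase 'e': 0 ⇒ 0;  out=∅∪out(0)=∅
  fail(6) 'd': from fail(0)=0 chase 'd': 0 ⇒ 0;  out=∅∪out(0)=∅
  fail(9) 'b': from fail(0)=0 chase 'b': 0 ⇒ 0;  out=∅∪out(0)=∅
  fail(2) 'ed': from fail(1)=0 chase 'd': 0 ⇒ 6;  out=∅∪out(6)=∅
  fail(7) 'db': from fail(6)=0 chase 'b': 0 ⇒ 9;  out=∅∪out(9)=∅
  fail(10) 'be': from fail(9)=0 chase 'e': 0 ⇒ 1;  out={2}∪out(1)={2}
  fail(3) 'eda': from fail(2)=6 chase 'a': 6→0 ⇒ 0;  out=∅∪out(0)=∅
  fail(8) 'dbe': from fail(7)=9 chase 'e': 9 ⇒ 10;  out={1}∪out(10)={1,2}
  fail(4) 'edac': from fail(3)=0 chase 'c': 0 ⇒ 0;  out=∅∪out(0)=∅
  fail(5) 'edacd': from fail(4)=0 chase 'd': 0 ⇒ 6;  out={0}∪out(6)={0}

Run:
pos 0 'a': at 0
pos 1 'a': at 0
pos 2 'c': at 0
pos 3 'b': at 9
pos 4 'e': at 10  ** P2@[3:4]
pos 5 'c': at 0 ·f
pos 6 'b': at 9
pos 7 'd': at 6 ·f
pos 8 'b': at 7
pos 9 'e': at 8  ** P1@[7:9],P2@[8:9]
pos 10 'c': at 0 ·f
pos 11 'd': at 6
pos 12 'b': at 7
pos 13 'e': at 8  ** P1@[11:13],P2@[12:13]
pos 14 'e': at 1 ·f
pos 15 'd': at 2
pos 16 'a': at 3
pos 17 'c': at 4
pos 18 'd': at 5  ** P0@[14:18]
pos 19 'b': at 7 ·f
pos 20 'a': at 0 ·f
pos 21 'c': at 0
pos 22 'd': at 6
pos 23 'd': at 6 ·f
pos 24 'b': at 7
pos 25 'e': at 8  ** P1@[23:25],P2@[24:25]
pos 26 'b': at 9 ·f
pos 27 'e': at 10  ** P2@[26:27]
pos 28 'd': at 2 ·f
pos 29 'a': at 3
pos 30 'c': at 4
pos 31 'd': at 5  ** P0@[27:31]
pos 32 'e': at 1 ·f
pos 33 'd': at 2
pos 34 'b': at 7 ·f
pos 35 'e': at 8  ** P1@[33:35],P2@[34:35]
pos 36 'd': at 2 ·f
pos 37 'b': at 7 ·f
pos 38 'e': at 8  ** P1@[36:38],P2@[37:38]
pos 39 'b': at 9 ·f
pos 40 'e': at 10  ** P2@[39:40]
pos 41 'd': at 2 ·f
pos 42 'a': at 3
pos 43 'c': at 4
pos 44 'd': at 5  ** P0@[40:44]
pos 45 'b': at 7 ·f
pos 46 'e': at 8  ** P1@[44:46],P2@[45:46]
pos 47 'd': at 2 ·f
pos 48 'a': at 3
pos 49 'c': at 4
pos 50 'd': at 5  ** P0@[46:50]
pos 51 'e': at 1 ·f

Matches: [[4,2],[9,1],[9,2],[13,1],[13,2],[18,0],[25,1],[25,2],[27,2],[31,0],[35,1],[35,2],[38,1],[38,2],[40,2],[44,0],[46,1],[46,2],[50,0]]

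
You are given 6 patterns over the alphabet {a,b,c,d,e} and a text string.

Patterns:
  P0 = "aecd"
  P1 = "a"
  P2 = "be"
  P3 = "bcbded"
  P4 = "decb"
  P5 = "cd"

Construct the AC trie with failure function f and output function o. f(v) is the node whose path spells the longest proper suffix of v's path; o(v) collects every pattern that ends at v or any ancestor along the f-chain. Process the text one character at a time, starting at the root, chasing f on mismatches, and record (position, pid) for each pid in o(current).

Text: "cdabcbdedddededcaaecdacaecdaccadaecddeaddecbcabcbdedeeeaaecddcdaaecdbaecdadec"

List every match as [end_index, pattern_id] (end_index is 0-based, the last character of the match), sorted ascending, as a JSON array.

Build:
Trie (insert patterns):
  0='ε' goto a→1 b→5 c→16 d→12
  1='a' goto e→2  ←P1
  2='ae' goto c→3
  3='aec' goto d→4
  4='aecd' goto ·  ←P0
  5='b' goto c→7 e→6
  6='be' goto ·  ←P2
  7='bc' goto b→8
  8='bcb' goto d→9
  9='bcbd' goto e→10
  10='bcbde' goto d→11
  11='bcbded' goto ·  ←P3
  12='d' goto e→13
  13='de' goto c→14
  14='dec' goto b→15
  15='decb' goto ·  ←P4
  16='c' goto d→17
  17='cd' goto ·  ←P5

BFS fail/out derivation:
  n1('a'): parent n0 fail=0; on 'a' 0 → fail=0;  out {1}∪∅={1}
  n5('b'): parent n0 fail=0; on 'b' 0 → fail=0;  out ∅∪∅=∅
  n12('d'): parent n0 fail=0; on 'd' 0 → fail=0;  out ∅∪∅=∅
  n16('c'): parent n0 fail=0; on 'c' 0 → fail=0;  out ∅∪∅=∅
  n2('ae'): parent n1 fail=0; on 'e' 0 → fail=0;  out ∅∪∅=∅
  n6('be'): parent n5 fail=0; on 'e' 0 → fail=0;  out {2}∪∅={2}
  n7('bc'): parent n5 fail=0; on 'c' 0 → fail=16;  out ∅∪∅=∅
  n13('de'): parent n12 fail=0; on 'e' 0 → fail=0;  out ∅∪∅=∅
  n17('cd'): parent n16 fail=0; on 'd' 0 → fail=12;  out {5}∪∅={5}
  n3('aec'): parent n2 fail=0; on 'c' 0 → fail=16;  out ∅∪∅=∅
  n8('bcb'): parent n7 fail=16; on 'b' 16→0 → fail=5;  out ∅∪∅=∅
  n14('dec'): parent n13 fail=0; on 'c' 0 → fail=16;  out ∅∪∅=∅
  n4('aecd'): parent n3 fail=16; on 'd' 16 → fail=17;  out {0}∪{5}={0,5}
  n9('bcbd'): parent n8 fail=5; on 'd' 5→0 → fail=12;  out ∅∪∅=∅
  n15('decb'): parent n14 fail=16; on 'b' 16→0 → fail=5;  out {4}∪∅={4}
  n10('bcbde'): parent n9 fail=12; on 'e' 12 → fail=13;  out ∅∪∅=∅
  n11('bcbded'): parent n10 fail=13; on 'd' 13→0 → fail=12;  out {3}∪∅={3}

Text stream:
pos 0 'c': at 16
pos 1 'd': at 17  ** P5@[0:1]
pos 2 'a': at 1 ·f  ** P1@[2:2]
pos 3 'b': at 5 ·f
pos 4 'c': at 7
pos 5 'b': at 8
pos 6 'd': at 9
pos 7 'e': at 10
pos 8 'd': at 11  ** P3@[3:8]
pos 9 'd': at 12 ·f
pos 10 'd': at 12 ·f
pos 11 'e': at 13
pos 12 'd': at 12 ·f
pos 13 'e': at 13
pos 14 'd': at 12 ·f
pos 15 'c': at 16 ·f
pos 16 'a': at 1 ·f  ** P1@[16:16]
pos 17 'a': at 1 ·f  ** P1@[17:17]
pos 18 'e': at 2
pos 19 'c': at 3
pos 20 'd': at 4  ** P0@[17:20],P5@[19:20]
pos 21 'a': at 1 ·f  ** P1@[21:21]
pos 22 'c': at 16 ·f
pos 23 'a': at 1 ·f  ** P1@[23:23]
pos 24 'e': at 2
pos 25 'c': at 3
pos 26 'd': at 4  ** P0@[23:26],P5@[25:26]
pos 27 'a': at 1 ·f  ** P1@[27:27]
pos 28 'c': at 16 ·f
pos 29 'c': at 16 ·f
pos 30 'a': at 1 ·f  ** P1@[30:30]
pos 31 'd': at 12 ·f
pos 32 'a': at 1 ·f  ** P1@[32:32]
pos 33 'e': at 2
pos 34 'c': at 3
pos 35 'd': at 4  ** P0@[32:35],P5@[34:35]
pos 36 'd': at 12 ·f
pos 37 'e': at 13
pos 38 'a': at 1 ·f  ** P1@[38:38]
pos 39 'd': at 12 ·f
pos 40 'd': at 12 ·f
pos 41 'e': at 13
pos 42 'c': at 14
pos 43 'b': at 15  ** P4@[40:43]
pos 44 'c': at 7 ·f
pos 45 'a': at 1 ·f  ** P1@[45:45]
pos 46 'b': at 5 ·f
pos 47 'c': at 7
pos 48 'b': at 8
pos 49 'd': at 9
pos 50 'e': at 10
pos 51 'd': at 11  ** P3@[46:51]
pos 52 'e': at 13 ·f
pos 53 'e': at 0 ·f
pos 54 'e': at 0
pos 55 'a': at 1  ** P1@[55:55]
pos 56 'a': at 1 ·f  ** P1@[56:56]
pos 57 'e': at 2
pos 58 'c': at 3
pos 59 'd': at 4  ** P0@[56:59],P5@[58:59]
pos 60 'd': at 12 ·f
pos 61 'c': at 16 ·f
pos 62 'd': at 17  ** P5@[61:62]
pos 63 'a': at 1 ·f  ** P1@[63:63]
pos 64 'a': at 1 ·f  ** P1@[64:64]
pos 65 'e': at 2
pos 66 'c': at 3
pos 67 'd': at 4  ** P0@[64:67],P5@[66:67]
pos 68 'b': at 5 ·f
pos 69 'a': at 1 ·f  ** P1@[69:69]
pos 70 'e': at 2
pos 71 'c': at 3
pos 72 'd': at 4  ** P0@[69:72],P5@[71:72]
pos 73 'a': at 1 ·f  ** P1@[73:73]
pos 74 'd': at 12 ·f
pos 75 'e': at 13
pos 76 'c': at 14

All matches (sorted): [[1,5],[2,1],[8,3],[16,1],[17,1],[20,0],[20,5],[21,1],[23,1],[26,0],[26,5],[27,1],[30,1],[32,1],[35,0],[35,5],[38,1],[43,4],[45,1],[51,3],[55,1],[56,1],[59,0],[59,5],[62,5],[63,1],[64,1],[67,0],[67,5],[69,1],[72,0],[72,5],[73,1]]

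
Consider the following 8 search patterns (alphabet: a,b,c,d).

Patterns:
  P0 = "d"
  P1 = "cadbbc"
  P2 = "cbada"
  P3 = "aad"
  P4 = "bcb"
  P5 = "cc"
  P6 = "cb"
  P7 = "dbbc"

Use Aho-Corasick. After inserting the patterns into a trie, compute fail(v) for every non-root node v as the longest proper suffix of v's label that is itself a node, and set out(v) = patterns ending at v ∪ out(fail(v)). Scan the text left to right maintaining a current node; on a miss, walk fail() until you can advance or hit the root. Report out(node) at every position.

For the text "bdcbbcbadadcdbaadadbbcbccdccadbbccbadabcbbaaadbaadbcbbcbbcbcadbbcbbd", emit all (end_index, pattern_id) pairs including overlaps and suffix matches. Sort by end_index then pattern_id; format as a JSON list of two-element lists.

Build automaton:
Trie (insert patterns):
  0='ε' goto a→12 b→15 c→2 d→1
  1='d' goto b→19  [P0 ends]
  2='c' goto a→3 b→8 c→18
  3='ca' goto d→4
  4='cad' goto b→5
  5='cadb' goto b→6
  6='cadbb' goto c→7
  7='cadbbc' goto ·  [P1 ends]
  8='cb' goto a→9  [P6 ends]
  9='cba' goto d→10
  10='cbad' goto a→11
  11='cbada' goto ·  [P2 ends]
  12='a' goto a→13
  13='aa' goto d→14
  14='aad' goto ·  [P3 ends]
  15='b' goto c→16
  16='bc' goto b→17
  17='bcb' goto ·  [P4 ends]
  18='cc' goto ·  [P5 ends]
  19='db' goto b→20
  20='dbb' goto c→21
  21='dbbc' goto ·  [P7 ends]

Failure links (BFS by depth):
  n1('d'): parent n0 fail=0; on 'd' 0 → fail=0;  out {0}∪∅={0}
  n2('c'): parent n0 fail=0; on 'c' 0 → fail=0;  out ∅∪∅=∅
  n12('a'): parent n0 fail=0; on 'a' 0 → fail=0;  out ∅∪∅=∅
  n15('b'): parent n0 fail=0; on 'b' 0 → fail=0;  out ∅∪∅=∅
  n3('ca'): parent n2 fail=0; on 'a' 0 → fail=12;  out ∅∪∅=∅
  n8('cb'): parent n2 fail=0; on 'b' 0 → fail=15;  out {6}∪∅={6}
  n13('aa'): parent n12 fail=0; on 'a' 0 → fail=12;  out ∅∪∅=∅
  n16('bc'): parent n15 fail=0; on 'c' 0 → fail=2;  out ∅∪∅=∅
  n18('cc'): parent n2 fail=0; on 'c' 0 → fail=2;  out {5}∪∅={5}
  n19('db'): parent n1 fail=0; on 'b' 0 → fail=15;  out ∅∪∅=∅
  n4('cad'): parent n3 fail=12; on 'd' 12→0 → fail=1;  out ∅∪{0}={0}
  n9('cba'): parent n8 fail=15; on 'a' 15→0 → fail=12;  out ∅∪∅=∅
  n14('aad'): parent n13 fail=12; on 'd' 12→0 → fail=1;  out {3}∪{0}={0,3}
  n17('bcb'): parent n16 fail=2; on 'b' 2 → fail=8;  out {4}∪{6}={4,6}
  n20('dbb'): parent n19 fail=15; on 'b' 15→0 → fail=15;  out ∅∪∅=∅
  n5('cadb'): parent n4 fail=1; on 'b' 1 → fail=19;  out ∅∪∅=∅
  n10('cbad'): parent n9 fail=12; on 'd' 12→0 → fail=1;  out ∅∪{0}={0}
  n21('dbbc'): parent n20 fail=15; on 'c' 15 → fail=16;  out {7}∪∅={7}
  n6('cadbb'): parent n5 fail=19; on 'b' 19 → fail=20;  out ∅∪∅=∅
  n11('cbada'): parent n10 fail=1; on 'a' 1→0 → fail=12;  out {2}∪∅={2}
  n7('cadbbc'): parent n6 fail=20; on 'c' 20 → fail=21;  out {1}∪{7}={1,7}

Run:
i=0 'b': node 0→15
i=1 'd': node 15→1 ·f  → match P0@[1:1]
i=2 'c': node 1→2 ·f
i=3 'b': node 2→8  → match P6@[2:3]
i=4 'b': node 8→15 ·f
i=5 'c': node 15→16
i=6 'b': node 16→17  → match P4@[4:6],P6@[5:6]
i=7 'a': node 17→9 ·f
i=8 'd': node 9→10  → match P0@[8:8]
i=9 'a': node 10→11  → match P2@[5:9]
i=10 'd': node 11→1 ·f  → match P0@[10:10]
i=11 'c': node 1→2 ·f
i=12 'd': node 2→1 ·f  → match P0@[12:12]
i=13 'b': node 1→19
i=14 'a': node 19→12 ·f
i=15 'a': node 12→13
i=16 'd': node 13→14  → match P0@[16:16],P3@[14:16]
i=17 'a': node 14→12 ·f
i=18 'd': node 12→1 ·f  → match P0@[18:18]
i=19 'b': node 1→19
i=20 'b': node 19→20
i=21 'c': node 20→21  → match P7@[18:21]
i=22 'b': node 21→17 ·f  → match P4@[20:22],P6@[21:22]
i=23 'c': node 17→16 ·f
i=24 'c': node 16→18 ·f  → match P5@[23:24]
i=25 'd': node 18→1 ·f  → match P0@[25:25]
i=26 'c': node 1→2 ·f
i=27 'c': node 2→18  → match P5@[26:27]
i=28 'a': node 18→3 ·f
i=29 'd': node 3→4  → match P0@[29:29]
i=30 'b': node 4→5
i=31 'b': node 5→6
i=32 'c': node 6→7  → match P1@[27:32],P7@[29:32]
i=33 'c': node 7→18 ·f  → match P5@[32:33]
i=34 'b': node 18→8 ·f  → match P6@[33:34]
i=35 'a': node 8→9
i=36 'd': node 9→10  → match P0@[36:36]
i=37 'a': node 10→11  → match P2@[33:37]
i=38 'b': node 11→15 ·f
i=39 'c': node 15→16
i=40 'b': node 16→17  → match P4@[38:40],P6@[39:40]
i=41 'b': node 17→15 ·f
i=42 'a': node 15→12 ·f
i=43 'a': node 12→13
i=44 'a': node 13→13 ·f
i=45 'd': node 13→14  → match P0@[45:45],P3@[43:45]
i=46 'b': node 14→19 ·f
i=47 'a': node 19→12 ·f
i=48 'a': node 12→13
i=49 'd': node 13→14  → match P0@[49:49],P3@[47:49]
i=50 'b': node 14→19 ·f
i=51 'c': node 19→16 ·f
i=52 'b': node 16→17  → match P4@[50:52],P6@[51:52]
i=53 'b': node 17→15 ·f
i=54 'c': node 15→16
i=55 'b': node 16→17  → match P4@[53:55],P6@[54:55]
i=56 'b': node 17→15 ·f
i=57 'c': node 15→16
i=58 'b': node 16→17  → match P4@[56:58],P6@[57:58]
i=59 'c': node 17→16 ·f
i=60 'a': node 16→3 ·f
i=61 'd': node 3→4  → match P0@[61:61]
i=62 'b': node 4→5
i=63 'b': node 5→6
i=64 'c': node 6→7  → match P1@[59:64],P7@[61:64]
i=65 'b': node 7→17 ·f  → match P4@[63:65],P6@[64:65]
i=66 'b': node 17→15 ·f
i=67 'd': node 15→1 ·f  → match P0@[67:67]

Matches: [[1,0],[3,6],[6,4],[6,6],[8,0],[9,2],[10,0],[12,0],[16,0],[16,3],[18,0],[21,7],[22,4],[22,6],[24,5],[25,0],[27,5],[29,0],[32,1],[32,7],[33,5],[34,6],[36,0],[37,2],[40,4],[40,6],[45,0],[45,3],[49,0],[49,3],[52,4],[52,6],[55,4],[55,6],[58,4],[58,6],[61,0],[64,1],[64,7],[65,4],[65,6],[67,0]]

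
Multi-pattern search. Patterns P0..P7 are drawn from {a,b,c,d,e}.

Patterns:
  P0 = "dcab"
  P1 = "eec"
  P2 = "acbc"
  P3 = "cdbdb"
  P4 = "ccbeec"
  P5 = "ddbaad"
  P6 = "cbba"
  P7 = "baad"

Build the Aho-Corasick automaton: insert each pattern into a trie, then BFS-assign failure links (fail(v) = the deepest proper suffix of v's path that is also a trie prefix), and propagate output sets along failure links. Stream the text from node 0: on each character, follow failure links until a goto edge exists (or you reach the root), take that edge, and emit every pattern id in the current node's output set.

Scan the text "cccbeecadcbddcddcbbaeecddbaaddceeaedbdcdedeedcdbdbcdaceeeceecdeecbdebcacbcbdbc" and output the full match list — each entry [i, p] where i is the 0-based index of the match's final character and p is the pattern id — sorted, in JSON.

Construct AC machine:
Trie (insert patterns):
  n0 'ε': a→8 b→30 c→12 d→1 e→5
  n1 'd': c→2 d→22
  n2 'dc': a→3
  n3 'dca': b→4
  n4 'dcab': ·  ←P0
  n5 'e': e→6
  n6 'ee': c→7
  n7 'eec': ·  ←P1
  n8 'a': c→9
  n9 'ac': b→10
  n10 'acb': c→11
  n11 'acbc': ·  ←P2
  n12 'c': b→27 c→17 d→13
  n13 'cd': b→14
  n14 'cdb': d→15
  n15 'cdbd': b→16
  n16 'cdbdb': ·  ←P3
  n17 'cc': b→18
  n18 'ccb': e→19
  n19 'ccbe': e→20
  n20 'ccbee': c→21
  n21 'ccbeec': ·  ←P4
  n22 'dd': b→23
  n23 'ddb': a→24
  n24 'ddba': a→25
  n25 'ddbaa': d→26
  n26 'ddbaad': ·  ←P5
  n27 'cb': b→28
  n28 'cbb': a→29
  n29 'cbba': ·  ←P6
  n30 'b': a→31
  n31 'ba': a→32
  n32 'baa': d→33
  n33 'baad': ·  ←P7

Failure links (BFS by depth):
  n1('d'): parent n0 fail=0; on 'd' 0 → fail=0;  out ∅∪∅=∅
  n5('e'): parent n0 fail=0; on 'e' 0 → fail=0;  out ∅∪∅=∅
  n8('a'): parent n0 fail=0; on 'a' 0 → fail=0;  out ∅∪∅=∅
  n12('c'): parent n0 fail=0; on 'c' 0 → fail=0;  out ∅∪∅=∅
  n30('b'): parent n0 fail=0; on 'b' 0 → fail=0;  out ∅∪∅=∅
  n2('dc'): parent n1 fail=0; on 'c' 0 → fail=12;  out ∅∪∅=∅
  n6('ee'): parent n5 fail=0; on 'e' 0 → fail=5;  out ∅∪∅=∅
  n9('ac'): parent n8 fail=0; on 'c' 0 → fail=12;  out ∅∪∅=∅
  n13('cd'): parent n12 fail=0; on 'd' 0 → fail=1;  out ∅∪∅=∅
  n17('cc'): parent n12 fail=0; on 'c' 0 → fail=12;  out ∅∪∅=∅
  n22('dd'): parent n1 fail=0; on 'd' 0 → fail=1;  out ∅∪∅=∅
  n27('cb'): parent n12 fail=0; on 'b' 0 → fail=30;  out ∅∪∅=∅
  n31('ba'): parent n30 fail=0; on 'a' 0 → fail=8;  out ∅∪∅=∅
  n3('dca'): parent n2 fail=12; on 'a' 12→0 → fail=8;  out ∅∪∅=∅
  n7('eec'): parent n6 fail=5; on 'c' 5→0 → fail=12;  out {1}∪∅={1}
  n10('acb'): parent n9 fail=12; on 'b' 12 → fail=27;  out ∅∪∅=∅
  n14('cdb'): parent n13 fail=1; on 'b' 1→0 → fail=30;  out ∅∪∅=∅
  n18('ccb'): parent n17 fail=12; on 'b' 12 → fail=27;  out ∅∪∅=∅
  n23('ddb'): parent n22 fail=1; on 'b' 1→0 → fail=30;  out ∅∪∅=∅
  n28('cbb'): parent n27 fail=30; on 'b' 30→0 → fail=30;  out ∅∪∅=∅
  n32('baa'): parent n31 fail=8; on 'a' 8→0 → fail=8;  out ∅∪∅=∅
  n4('dcab'): parent n3 fail=8; on 'b' 8→0 → fail=30;  out {0}∪∅={0}
  n11('acbc'): parent n10 fail=27; on 'c' 27→30→0 → fail=12;  out {2}∪∅={2}
  n15('cdbd'): parent n14 fail=30; on 'd' 30→0 → fail=1;  out ∅∪∅=∅
  n19('ccbe'): parent n18 fail=27; on 'e' 27→30→0 → fail=5;  out ∅∪∅=∅
  n24('ddba'): parent n23 fail=30; on 'a' 30 → fail=31;  out ∅∪∅=∅
  n29('cbba'): parent n28 fail=30; on 'a' 30 → fail=31;  out {6}∪∅={6}
  n33('baad'): parent n32 fail=8; on 'd' 8→0 → fail=1;  out {7}∪∅={7}
  n16('cdbdb'): parent n15 fail=1; on 'b' 1→0 → fail=30;  out {3}∪∅={3}
  n20('ccbee'): parent n19 fail=5; on 'e' 5 → fail=6;  out ∅∪∅=∅
  n25('ddbaa'): parent n24 fail=31; on 'a' 31 → fail=32;  out ∅∪∅=∅
  n21('ccbeec'): parent n20 fail=6; on 'c' 6 → fail=7;  out {4}∪{1}={1,4}
  n26('ddbaad'): parent n25 fail=32; on 'd' 32 → fail=33;  out {5}∪{7}={5,7}

Run:
pos 0 'c': at 12
pos 1 'c': at 17
pos 2 'c': at 17 (via fail)
pos 3 'b': at 18
pos 4 'e': at 19
pos 5 'e': at 20
pos 6 'c': at 21  → match P1@[4:6],P4@[1:6]
pos 7 'a': at 8 (via fail)
pos 8 'd': at 1 (via fail)
pos 9 'c': at 2
pos 10 'b': at 27 (via fail)
pos 11 'd': at 1 (via fail)
pos 12 'd': at 22
pos 13 'c': at 2 (via fail)
pos 14 'd': at 13 (via fail)
pos 15 'd': at 22 (via fail)
pos 16 'c': at 2 (via fail)
pos 17 'b': at 27 (via fail)
pos 18 'b': at 28
pos 19 'a': at 29  → match P6@[16:19]
pos 20 'e': at 5 (via fail)
pos 21 'e': at 6
pos 22 'c': at 7  → match P1@[20:22]
pos 23 'd': at 13 (via fail)
pos 24 'd': at 22 (via fail)
pos 25 'b': at 23
pos 26 'a': at 24
pos 27 'a': at 25
pos 28 'd': at 26  → match P5@[23:28],P7@[25:28]
pos 29 'd': at 22 (via fail)
pos 30 'c': at 2 (via fail)
pos 31 'e': at 5 (via fail)
pos 32 'e': at 6
pos 33 'a': at 8 (via fail)
pos 34 'e': at 5 (via fail)
pos 35 'd': at 1 (via fail)
pos 36 'b': at 30 (via fail)
pos 37 'd': at 1 (via fail)
pos 38 'c': at 2
pos 39 'd': at 13 (via fail)
pos 40 'e': at 5 (via fail)
pos 41 'd': at 1 (via fail)
pos 42 'e': at 5 (via fail)
pos 43 'e': at 6
pos 44 'd': at 1 (via fail)
pos 45 'c': at 2
pos 46 'd': at 13 (via fail)
pos 47 'b': at 14
pos 48 'd': at 15
pos 49 'b': at 16  → match P3@[45:49]
pos 50 'c': at 12 (via fail)
pos 51 'd': at 13
pos 52 'a': at 8 (via fail)
pos 53 'c': at 9
pos 54 'e': at 5 (via fail)
pos 55 'e': at 6
pos 56 'e': at 6 (via fail)
pos 57 'c': at 7  → match P1@[55:57]
pos 58 'e': at 5 (via fail)
pos 59 'e': at 6
pos 60 'c': at 7  → match P1@[58:60]
pos 61 'd': at 13 (via fail)
pos 62 'e': at 5 (via fail)
pos 63 'e': at 6
pos 64 'c': at 7  → match P1@[62:64]
pos 65 'b': at 27 (via fail)
pos 66 'd': at 1 (via fail)
pos 67 'e': at 5 (via fail)
pos 68 'b': at 30 (via fail)
pos 69 'c': at 12 (via fail)
pos 70 'a': at 8 (via fail)
pos 71 'c': at 9
pos 72 'b': at 10
pos 73 'c': at 11  → match P2@[70:73]
pos 74 'b': at 27 (via fail)
pos 75 'd': at 1 (via fail)
pos 76 'b': at 30 (via fail)
pos 77 'c': at 12 (via fail)

Matches: [[6,1],[6,4],[19,6],[22,1],[28,5],[28,7],[49,3],[57,1],[60,1],[64,1],[73,2]]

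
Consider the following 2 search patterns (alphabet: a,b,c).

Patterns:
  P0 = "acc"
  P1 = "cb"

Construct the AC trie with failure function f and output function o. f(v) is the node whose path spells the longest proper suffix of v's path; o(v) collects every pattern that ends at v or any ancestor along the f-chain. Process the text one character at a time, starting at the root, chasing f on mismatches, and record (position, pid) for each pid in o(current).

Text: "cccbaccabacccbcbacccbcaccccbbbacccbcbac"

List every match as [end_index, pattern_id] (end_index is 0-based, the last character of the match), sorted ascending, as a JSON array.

Construct AC machine:
Trie (insert patterns):
  n0 'ε': a→1 c→4
  n1 'a': c→2
  n2 'ac': c→3
  n3 'acc': ·  ←P0
  n4 'c': b→5
  n5 'cb': ·  ←P1

Failure links (BFS by depth):
  n1('a'): parent n0 fail=0; on 'a' 0 → fail=0;  out ∅∪∅=∅
  n4('c'): parent n0 fail=0; on 'c' 0 → fail=0;  out ∅∪∅=∅
  n2('ac'): parent n1 fail=0; on 'c' 0 → fail=4;  out ∅∪∅=∅
  n5('cb'): parent n4 fail=0; on 'b' 0 → fail=0;  out {1}∪∅={1}
  n3('acc'): parent n2 fail=4; on 'c' 4→0 → fail=4;  out {0}∪∅={0}

Text stream:
pos 0 'c': at 4
pos 1 'c': at 4 (fail-walked)
pos 2 'c': at 4 (fail-walked)
pos 3 'b': at 5  emit P1@[2:3]
pos 4 'a': at 1 (fail-walked)
pos 5 'c': at 2
pos 6 'c': at 3  emit P0@[4:6]
pos 7 'a': at 1 (fail-walked)
pos 8 'b': at 0 (fail-walked)
pos 9 'a': at 1
pos 10 'c': at 2
pos 11 'c': at 3  emit P0@[9:11]
pos 12 'c': at 4 (fail-walked)
pos 13 'b': at 5  emit P1@[12:13]
pos 14 'c': at 4 (fail-walked)
pos 15 'b': at 5  emit P1@[14:15]
pos 16 'a': at 1 (fail-walked)
pos 17 'c': at 2
pos 18 'c': at 3  emit P0@[16:18]
pos 19 'c': at 4 (fail-walked)
pos 20 'b': at 5  emit P1@[19:20]
pos 21 'c': at 4 (fail-walked)
pos 22 'a': at 1 (fail-walked)
pos 23 'c': at 2
pos 24 'c': at 3  emit P0@[22:24]
pos 25 'c': at 4 (fail-walked)
pos 26 'c': at 4 (fail-walked)
pos 27 'b': at 5  emit P1@[26:27]
pos 28 'b': at 0 (fail-walked)
pos 29 'b': at 0
pos 30 'a': at 1
pos 31 'c': at 2
pos 32 'c': at 3  emit P0@[30:32]
pos 33 'c': at 4 (fail-walked)
pos 34 'b': at 5  emit P1@[33:34]
pos 35 'c': at 4 (fail-walked)
pos 36 'b': at 5  emit P1@[35:36]
pos 37 'a': at 1 (fail-walked)
pos 38 'c': at 2

Result: [[3,1],[6,0],[11,0],[13,1],[15,1],[18,0],[20,1],[24,0],[27,1],[32,0],[34,1],[36,1]]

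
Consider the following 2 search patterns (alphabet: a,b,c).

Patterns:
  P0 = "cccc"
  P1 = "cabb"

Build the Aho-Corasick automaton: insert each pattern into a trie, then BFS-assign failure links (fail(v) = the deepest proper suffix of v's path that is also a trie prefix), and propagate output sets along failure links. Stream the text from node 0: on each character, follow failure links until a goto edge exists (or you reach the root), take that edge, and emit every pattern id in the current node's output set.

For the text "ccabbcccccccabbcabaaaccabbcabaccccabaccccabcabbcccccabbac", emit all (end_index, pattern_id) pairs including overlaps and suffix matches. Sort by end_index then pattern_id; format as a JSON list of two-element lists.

Build automaton:
Trie nodes:
  n0 'ε': c→1
  n1 'c': a→5 c→2
  n2 'cc': c→3
  n3 'ccc': c→4
  n4 'cccc': ·  [P0 ends]
  n5 'ca': b→6
  n6 'cab': b→7
  n7 'cabb': ·  [P1 ends]

BFS fail/out derivation:
  n1('c'): parent n0 fail=0; on 'c' 0 → fail=0;  out ∅∪∅=∅
  n2('cc'): parent n1 fail=0; on 'c' 0 → fail=1;  out ∅∪∅=∅
  n5('ca'): parent n1 fail=0; on 'a' 0 → fail=0;  out ∅∪∅=∅
  n3('ccc'): parent n2 fail=1; on 'c' 1 → fail=2;  out ∅∪∅=∅
  n6('cab'): parent n5 fail=0; on 'b' 0 → fail=0;  out ∅∪∅=∅
  n4('cccc'): parent n3 fail=2; on 'c' 2 → fail=3;  out {0}∪∅={0}
  n7('cabb'): parent n6 fail=0; on 'b' 0 → fail=0;  out {1}∪∅={1}

Text stream:
pos 0 'c': at 1
pos 1 'c': at 2
pos 2 'a': at 5 (via fail)
pos 3 'b': at 6
pos 4 'b': at 7  emit P1@[1:4]
pos 5 'c': at 1 (via fail)
pos 6 'c': at 2
pos 7 'c': at 3
pos 8 'c': at 4  emit P0@[5:8]
pos 9 'c': at 4 (via fail)  emit P0@[6:9]
pos 10 'c': at 4 (via fail)  emit P0@[7:10]
pos 11 'c': at 4 (via fail)  emit P0@[8:11]
pos 12 'a': at 5 (via fail)
pos 13 'b': at 6
pos 14 'b': at 7  emit P1@[11:14]
pos 15 'c': at 1 (via fail)
pos 16 'a': at 5
pos 17 'b': at 6
pos 18 'a': at 0 (via fail)
pos 19 'a': at 0
pos 20 'a': at 0
pos 21 'c': at 1
pos 22 'c': at 2
pos 23 'a': at 5 (via fail)
pos 24 'b': at 6
pos 25 'b': at 7  emit P1@[22:25]
pos 26 'c': at 1 (via fail)
pos 27 'a': at 5
pos 28 'b': at 6
pos 29 'a': at 0 (via fail)
pos 30 'c': at 1
pos 31 'c': at 2
pos 32 'c': at 3
pos 33 'c': at 4  emit P0@[30:33]
pos 34 'a': at 5 (via fail)
pos 35 'b': at 6
pos 36 'a': at 0 (via fail)
pos 37 'c': at 1
pos 38 'c': at 2
pos 39 'c': at 3
pos 40 'c': at 4  emit P0@[37:40]
pos 41 'a': at 5 (via fail)
pos 42 'b': at 6
pos 43 'c': at 1 (via fail)
pos 44 'a': at 5
pos 45 'b': at 6
pos 46 'b': at 7  emit P1@[43:46]
pos 47 'c': at 1 (via fail)
pos 48 'c': at 2
pos 49 'c': at 3
pos 50 'c': at 4  emit P0@[47:50]
pos 51 'c': at 4 (via fail)  emit P0@[48:51]
pos 52 'a': at 5 (via fail)
pos 53 'b': at 6
pos 54 'b': at 7  emit P1@[51:54]
pos 55 'a': at 0 (via fail)
pos 56 'c': at 1

Matches: [[4,1],[8,0],[9,0],[10,0],[11,0],[14,1],[25,1],[33,0],[40,0],[46,1],[50,0],[51,0],[54,1]]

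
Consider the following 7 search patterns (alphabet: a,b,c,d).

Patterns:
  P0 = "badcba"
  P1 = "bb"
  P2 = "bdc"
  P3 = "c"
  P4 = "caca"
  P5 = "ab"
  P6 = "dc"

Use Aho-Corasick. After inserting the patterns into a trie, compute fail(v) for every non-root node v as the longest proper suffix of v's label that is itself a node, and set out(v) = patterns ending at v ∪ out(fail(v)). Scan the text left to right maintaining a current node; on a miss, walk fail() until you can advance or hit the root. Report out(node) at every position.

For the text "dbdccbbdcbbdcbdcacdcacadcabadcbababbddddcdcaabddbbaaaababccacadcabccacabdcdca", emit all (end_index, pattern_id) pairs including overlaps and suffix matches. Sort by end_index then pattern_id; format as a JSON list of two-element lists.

Build automaton:
Trie nodes:
  0='ε' goto a→14 b→1 c→10 d→16
  1='b' goto a→2 b→7 d→8
  2='ba' goto d→3
  3='bad' goto c→4
  4='badc' goto b→5
  5='badcb' goto a→6
  6='badcba' goto ·  ←P0
  7='bb' goto ·  ←P1
  8='bd' goto c→9
  9='bdc' goto ·  ←P2
  10='c' goto a→11  ←P3
  11='ca' goto c→12
  12='cac' goto a→13
  13='caca' goto ·  ←P4
  14='a' goto b→15
  15='ab' goto ·  ←P5
  16='d' goto c→17
  17='dc' goto ·  ←P6

BFS fail/out derivation:
  fail(1) 'b': from fail(0)=0 chase 'b': 0 ⇒ 0;  out=∅∪out(0)=∅
  fail(10) 'c': from fail(0)=0 chase 'c': 0 ⇒ 0;  out={3}∪out(0)={3}
  fail(14) 'a': from fail(0)=0 chase 'a': 0 ⇒ 0;  out=∅∪out(0)=∅
  fail(16) 'd': from fail(0)=0 chase 'd': 0 ⇒ 0;  out=∅∪out(0)=∅
  fail(2) 'ba': from fail(1)=0 chase 'a': 0 ⇒ 14;  out=∅∪out(14)=∅
  fail(7) 'bb': from fail(1)=0 chase 'b': 0 ⇒ 1;  out={1}∪out(1)={1}
  fail(8) 'bd': from fail(1)=0 chase 'd': 0 ⇒ 16;  out=∅∪out(16)=∅
  fail(11) 'ca': from fail(10)=0 chase 'a': 0 ⇒ 14;  out=∅∪out(14)=∅
  fail(15) 'ab': from fail(14)=0 chase 'b': 0 ⇒ 1;  out={5}∪out(1)={5}
  fail(17) 'dc': from fail(16)=0 chase 'c': 0 ⇒ 10;  out={6}∪out(10)={3,6}
  fail(3) 'bad': from fail(2)=14 chase 'd': 14→0 ⇒ 16;  out=∅∪out(16)=∅
  fail(9) 'bdc': from fail(8)=16 chase 'c': 16 ⇒ 17;  out={2}∪out(17)={2,3,6}
  fail(12) 'cac': from fail(11)=14 chase 'c': 14→0 ⇒ 10;  out=∅∪out(10)={3}
  fail(4) 'badc': from fail(3)=16 chase 'c': 16 ⇒ 17;  out=∅∪out(17)={3,6}
  fail(13) 'caca': from fail(12)=10 chase 'a': 10 ⇒ 11;  out={4}∪out(11)={4}
  fail(5) 'badcb': from fail(4)=17 chase 'b': 17→10→0 ⇒ 1;  out=∅∪out(1)=∅
  fail(6) 'badcba': from fail(5)=1 chase 'a': 1 ⇒ 2;  out={0}∪out(2)={0}

Text stream:
i=0 'd': node 0→16
i=1 'b': node 16→1 ·f
i=2 'd': node 1→8
i=3 'c': node 8→9  → match P2@[1:3],P3@[3:3],P6@[2:3]
i=4 'c': node 9→10 ·f  → match P3@[4:4]
i=5 'b': node 10→1 ·f
i=6 'b': node 1→7  → match P1@[5:6]
i=7 'd': node 7→8 ·f
i=8 'c': node 8→9  → match P2@[6:8],P3@[8:8],P6@[7:8]
i=9 'b': node 9→1 ·f
i=10 'b': node 1→7  → match P1@[9:10]
i=11 'd': node 7→8 ·f
i=12 'c': node 8→9  → match P2@[10:12],P3@[12:12],P6@[11:12]
i=13 'b': node 9→1 ·f
i=14 'd': node 1→8
i=15 'c': node 8→9  → match P2@[13:15],P3@[15:15],P6@[14:15]
i=16 'a': node 9→11 ·f
i=17 'c': node 11→12  → match P3@[17:17]
i=18 'd': node 12→16 ·f
i=19 'c': node 16→17  → match P3@[19:19],P6@[18:19]
i=20 'a': node 17→11 ·f
i=21 'c': node 11→12  → match P3@[21:21]
i=22 'a': node 12→13  → match P4@[19:22]
i=23 'd': node 13→16 ·f
i=24 'c': node 16→17  → match P3@[24:24],P6@[23:24]
i=25 'a': node 17→11 ·f
i=26 'b': node 11→15 ·f  → match P5@[25:26]
i=27 'a': node 15→2 ·f
i=28 'd': node 2→3
i=29 'c': node 3→4  → match P3@[29:29],P6@[28:29]
i=30 'b': node 4→5
i=31 'a': node 5→6  → match P0@[26:31]
i=32 'b': node 6→15 ·f  → match P5@[31:32]
i=33 'a': node 15→2 ·f
i=34 'b': node 2→15 ·f  → match P5@[33:34]
i=35 'b': node 15→7 ·f  → match P1@[34:35]
i=36 'd': node 7→8 ·f
i=37 'd': node 8→16 ·f
i=38 'd': node 16→16 ·f
i=39 'd': node 16→16 ·f
i=40 'c': node 16→17  → match P3@[40:40],P6@[39:40]
i=41 'd': node 17→16 ·f
i=42 'c': node 16→17  → match P3@[42:42],P6@[41:42]
i=43 'a': node 17→11 ·f
i=44 'a': node 11→14 ·f
i=45 'b': node 14→15  → match P5@[44:45]
i=46 'd': node 15→8 ·f
i=47 'd': node 8→16 ·f
i=48 'b': node 16→1 ·f
i=49 'b': node 1→7  → match P1@[48:49]
i=50 'a': node 7→2 ·f
i=51 'a': node 2→14 ·f
i=52 'a': node 14→14 ·f
i=53 'a': node 14→14 ·f
i=54 'b': node 14→15  → match P5@[53:54]
i=55 'a': node 15→2 ·f
i=56 'b': node 2→15 ·f  → match P5@[55:56]
i=57 'c': node 15→10 ·f  → match P3@[57:57]
i=58 'c': node 10→10 ·f  → match P3@[58:58]
i=59 'a': node 10→11
i=60 'c': node 11→12  → match P3@[60:60]
i=61 'a': node 12→13  → match P4@[58:61]
i=62 'd': node 13→16 ·f
i=63 'c': node 16→17  → match P3@[63:63],P6@[62:63]
i=64 'a': node 17→11 ·f
i=65 'b': node 11→15 ·f  → match P5@[64:65]
i=66 'c': node 15→10 ·f  → match P3@[66:66]
i=67 'c': node 10→10 ·f  → match P3@[67:67]
i=68 'a': node 10→11
i=69 'c': node 11→12  → match P3@[69:69]
i=70 'a': node 12→13  → match P4@[67:70]
i=71 'b': node 13→15 ·f  → match P5@[70:71]
i=72 'd': node 15→8 ·f
i=73 'c': node 8→9  → match P2@[71:73],P3@[73:73],P6@[72:73]
i=74 'd': node 9→16 ·f
i=75 'c': node 16→17  → match P3@[75:75],P6@[74:75]
i=76 'a': node 17→11 ·f

Matches: [[3,2],[3,3],[3,6],[4,3],[6,1],[8,2],[8,3],[8,6],[10,1],[12,2],[12,3],[12,6],[15,2],[15,3],[15,6],[17,3],[19,3],[19,6],[21,3],[22,4],[24,3],[24,6],[26,5],[29,3],[29,6],[31,0],[32,5],[34,5],[35,1],[40,3],[40,6],[42,3],[42,6],[45,5],[49,1],[54,5],[56,5],[57,3],[58,3],[60,3],[61,4],[63,3],[63,6],[65,5],[66,3],[67,3],[69,3],[70,4],[71,5],[73,2],[73,3],[73,6],[75,3],[75,6]]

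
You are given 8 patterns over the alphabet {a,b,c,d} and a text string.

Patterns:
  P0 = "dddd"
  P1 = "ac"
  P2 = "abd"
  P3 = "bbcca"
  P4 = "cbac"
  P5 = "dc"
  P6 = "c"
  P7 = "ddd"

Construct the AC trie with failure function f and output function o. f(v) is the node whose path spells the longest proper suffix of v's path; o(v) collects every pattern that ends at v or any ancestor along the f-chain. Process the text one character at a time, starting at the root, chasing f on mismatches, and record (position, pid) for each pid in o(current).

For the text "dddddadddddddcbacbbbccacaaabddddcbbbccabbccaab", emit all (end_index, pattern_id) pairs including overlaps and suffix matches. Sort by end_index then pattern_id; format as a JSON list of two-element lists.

Construct AC machine:
Trie nodes:
  n0 'ε': a→5 b→9 c→14 d→1
  n1 'd': c→18 d→2
  n2 'dd': d→3
  n3 'ddd': d→4  [P7 ends]
  n4 'dddd': ·  [P0 ends]
  n5 'a': b→7 c→6
  n6 'ac': ·  [P1 ends]
  n7 'ab': d→8
  n8 'abd': ·  [P2 ends]
  n9 'b': b→10
  n10 'bb': c→11
  n11 'bbc': c→12
  n12 'bbcc': a→13
  n13 'bbcca': ·  [P3 ends]
  n14 'c': b→15  [P6 ends]
  n15 'cb': a→16
  n16 'cba': c→17
  n17 'cbac': ·  [P4 ends]
  n18 'dc': ·  [P5 ends]

Failure links (BFS by depth):
  fail(1) 'd': from fail(0)=0 chase 'd': 0 ⇒ 0;  out=∅∪out(0)=∅
  fail(5) 'a': from fail(0)=0 chase 'a': 0 ⇒ 0;  out=∅∪out(0)=∅
  fail(9) 'b': from fail(0)=0 chase 'b': 0 ⇒ 0;  out=∅∪out(0)=∅
  fail(14) 'c': from fail(0)=0 chase 'c': 0 ⇒ 0;  out={6}∪out(0)={6}
  fail(2) 'dd': from fail(1)=0 chase 'd': 0 ⇒ 1;  out=∅∪out(1)=∅
  fail(6) 'ac': from fail(5)=0 chase 'c': 0 ⇒ 14;  out={1}∪out(14)={1,6}
  fail(7) 'ab': from fail(5)=0 chase 'b': 0 ⇒ 9;  out=∅∪out(9)=∅
  fail(10) 'bb': from fail(9)=0 chase 'b': 0 ⇒ 9;  out=∅∪out(9)=∅
  fail(15) 'cb': from fail(14)=0 chase 'b': 0 ⇒ 9;  out=∅∪out(9)=∅
  fail(18) 'dc': from fail(1)=0 chase 'c': 0 ⇒ 14;  out={5}∪out(14)={5,6}
  fail(3) 'ddd': from fail(2)=1 chase 'd': 1 ⇒ 2;  out={7}∪out(2)={7}
  fail(8) 'abd': from fail(7)=9 chase 'd': 9→0 ⇒ 1;  out={2}∪out(1)={2}
  fail(11) 'bbc': from fail(10)=9 chase 'c': 9→0 ⇒ 14;  out=∅∪out(14)={6}
  fail(16) 'cba': from fail(15)=9 chase 'a': 9→0 ⇒ 5;  out=∅∪out(5)=∅
  fail(4) 'dddd': from fail(3)=2 chase 'd': 2 ⇒ 3;  out={0}∪out(3)={0,7}
  fail(12) 'bbcc': from fail(11)=14 chase 'c': 14→0 ⇒ 14;  out=∅∪out(14)={6}
  fail(17) 'cbac': from fail(16)=5 chase 'c': 5 ⇒ 6;  out={4}∪out(6)={1,4,6}
  fail(13) 'bbcca': from fail(12)=14 chase 'a': 14→0 ⇒ 5;  out={3}∪out(5)={3}

Text stream:
i=0 'd': node 0→1
i=1 'd': node 1→2
i=2 'd': node 2→3  → match P7@[0:2]
i=3 'd': node 3→4  → match P0@[0:3],P7@[1:3]
i=4 'd': node 4→4 (fail-walked)  → match P0@[1:4],P7@[2:4]
i=5 'a': node 4→5 (fail-walked)
i=6 'd': node 5→1 (fail-walked)
i=7 'd': node 1→2
i=8 'd': node 2→3  → match P7@[6:8]
i=9 'd': node 3→4  → match P0@[6:9],P7@[7:9]
i=10 'd': node 4→4 (fail-walked)  → match P0@[7:10],P7@[8:10]
i=11 'd': node 4→4 (fail-walked)  → match P0@[8:11],P7@[9:11]
i=12 'd': node 4→4 (fail-walked)  → match P0@[9:12],P7@[10:12]
i=13 'c': node 4→18 (fail-walked)  → match P5@[12:13],P6@[13:13]
i=14 'b': node 18→15 (fail-walked)
i=15 'a': node 15→16
i=16 'c': node 16→17  → match P1@[15:16],P4@[13:16],P6@[16:16]
i=17 'b': node 17→15 (fail-walked)
i=18 'b': node 15→10 (fail-walked)
i=19 'b': node 10→10 (fail-walked)
i=20 'c': node 10→11  → match P6@[20:20]
i=21 'c': node 11→12  → match P6@[21:21]
i=22 'a': node 12→13  → match P3@[18:22]
i=23 'c': node 13→6 (fail-walked)  → match P1@[22:23],P6@[23:23]
i=24 'a': node 6→5 (fail-walked)
i=25 'a': node 5→5 (fail-walked)
i=26 'a': node 5→5 (fail-walked)
i=27 'b': node 5→7
i=28 'd': node 7→8  → match P2@[26:28]
i=29 'd': node 8→2 (fail-walked)
i=30 'd': node 2→3  → match P7@[28:30]
i=31 'd': node 3→4  → match P0@[28:31],P7@[29:31]
i=32 'c': node 4→18 (fail-walked)  → match P5@[31:32],P6@[32:32]
i=33 'b': node 18→15 (fail-walked)
i=34 'b': node 15→10 (fail-walked)
i=35 'b': node 10→10 (fail-walked)
i=36 'c': node 10→11  → match P6@[36:36]
i=37 'c': node 11→12  → match P6@[37:37]
i=38 'a': node 12→13  → match P3@[34:38]
i=39 'b': node 13→7 (fail-walked)
i=40 'b': node 7→10 (fail-walked)
i=41 'c': node 10→11  → match P6@[41:41]
i=42 'c': node 11→12  → match P6@[42:42]
i=43 'a': node 12→13  → match P3@[39:43]
i=44 'a': node 13→5 (fail-walked)
i=45 'b': node 5→7

Result: [[2,7],[3,0],[3,7],[4,0],[4,7],[8,7],[9,0],[9,7],[10,0],[10,7],[11,0],[11,7],[12,0],[12,7],[13,5],[13,6],[16,1],[16,4],[16,6],[20,6],[21,6],[22,3],[23,1],[23,6],[28,2],[30,7],[31,0],[31,7],[32,5],[32,6],[36,6],[37,6],[38,3],[41,6],[42,6],[43,3]]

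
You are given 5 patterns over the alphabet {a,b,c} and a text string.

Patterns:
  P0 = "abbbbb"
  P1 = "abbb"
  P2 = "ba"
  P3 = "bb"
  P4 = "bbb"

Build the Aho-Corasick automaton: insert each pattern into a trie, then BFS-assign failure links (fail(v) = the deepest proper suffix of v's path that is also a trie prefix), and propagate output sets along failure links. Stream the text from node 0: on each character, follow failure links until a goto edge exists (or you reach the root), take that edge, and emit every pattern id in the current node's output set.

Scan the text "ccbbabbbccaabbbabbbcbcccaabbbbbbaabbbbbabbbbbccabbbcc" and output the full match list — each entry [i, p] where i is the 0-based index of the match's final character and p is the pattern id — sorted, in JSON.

Build automaton:
Trie nodes:
  n0 'ε': a→1 b→7
  n1 'a': b→2
  n2 'ab': b→3
  n3 'abb': b→4
  n4 'abbb': b→5  [P1 ends]
  n5 'abbbb': b→6
  n6 'abbbbb': ·  [P0 ends]
  n7 'b': a→8 b→9
  n8 'ba': ·  [P2 ends]
  n9 'bb': b→10  [P3 ends]
  n10 'bbb': ·  [P4 ends]

Failure links (BFS by depth):
  n1('a'): parent n0 fail=0; on 'a' 0 → fail=0;  out ∅∪∅=∅
  n7('b'): parent n0 fail=0; on 'b' 0 → fail=0;  out ∅∪∅=∅
  n2('ab'): parent n1 fail=0; on 'b' 0 → fail=7;  out ∅∪∅=∅
  n8('ba'): parent n7 fail=0; on 'a' 0 → fail=1;  out {2}∪∅={2}
  n9('bb'): parent n7 fail=0; on 'b' 0 → fail=7;  out {3}∪∅={3}
  n3('abb'): parent n2 fail=7; on 'b' 7 → fail=9;  out ∅∪{3}={3}
  n10('bbb'): parent n9 fail=7; on 'b' 7 → fail=9;  out {4}∪{3}={3,4}
  n4('abbb'): parent n3 fail=9; on 'b' 9 → fail=10;  out {1}∪{3,4}={1,3,4}
  n5('abbbb'): parent n4 fail=10; on 'b' 10→9 → fail=10;  out ∅∪{3,4}={3,4}
  n6('abbbbb'): parent n5 fail=10; on 'b' 10→9 → fail=10;  out {0}∪{3,4}={0,3,4}

Scan:
i=0 'c': node 0→0
i=1 'c': node 0→0
i=2 'b': node 0→7
i=3 'b': node 7→9  ** P3@[2:3]
i=4 'a': node 9→8 (via fail)  ** P2@[3:4]
i=5 'b': node 8→2 (via fail)
i=6 'b': node 2→3  ** P3@[5:6]
i=7 'b': node 3→4  ** P1@[4:7],P3@[6:7],P4@[5:7]
i=8 'c': node 4→0 (via fail)
i=9 'c': node 0→0
i=10 'a': node 0→1
i=11 'a': node 1→1 (via fail)
i=12 'b': node 1→2
i=13 'b': node 2→3  ** P3@[12:13]
i=14 'b': node 3→4  ** P1@[11:14],P3@[13:14],P4@[12:14]
i=15 'a': node 4→8 (via fail)  ** P2@[14:15]
i=16 'b': node 8→2 (via fail)
i=17 'b': node 2→3  ** P3@[16:17]
i=18 'b': node 3→4  ** P1@[15:18],P3@[17:18],P4@[16:18]
i=19 'c': node 4→0 (via fail)
i=20 'b': node 0→7
i=21 'c': node 7→0 (via fail)
i=22 'c': node 0→0
i=23 'c': node 0→0
i=24 'a': node 0→1
i=25 'a': node 1→1 (via fail)
i=26 'b': node 1→2
i=27 'b': node 2→3  ** P3@[26:27]
i=28 'b': node 3→4  ** P1@[25:28],P3@[27:28],P4@[26:28]
i=29 'b': node 4→5  ** P3@[28:29],P4@[27:29]
i=30 'b': node 5→6  ** P0@[25:30],P3@[29:30],P4@[28:30]
i=31 'b': node 6→10 (via fail)  ** P3@[30:31],P4@[29:31]
i=32 'a': node 10→8 (via fail)  ** P2@[31:32]
i=33 'a': node 8→1 (via fail)
i=34 'b': node 1→2
i=35 'b': node 2→3  ** P3@[34:35]
i=36 'b': node 3→4  ** P1@[33:36],P3@[35:36],P4@[34:36]
i=37 'b': node 4→5  ** P3@[36:37],P4@[35:37]
i=38 'b': node 5→6  ** P0@[33:38],P3@[37:38],P4@[36:38]
i=39 'a': node 6→8 (via fail)  ** P2@[38:39]
i=40 'b': node 8→2 (via fail)
i=41 'b': node 2→3  ** P3@[40:41]
i=42 'b': node 3→4  ** P1@[39:42],P3@[41:42],P4@[40:42]
i=43 'b': node 4→5  ** P3@[42:43],P4@[41:43]
i=44 'b': node 5→6  ** P0@[39:44],P3@[43:44],P4@[42:44]
i=45 'c': node 6→0 (via fail)
i=46 'c': node 0→0
i=47 'a': node 0→1
i=48 'b': node 1→2
i=49 'b': node 2→3  ** P3@[48:49]
i=50 'b': node 3→4  ** P1@[47:50],P3@[49:50],P4@[48:50]
i=51 'c': node 4→0 (via fail)
i=52 'c': node 0→0

All matches (sorted): [[3,3],[4,2],[6,3],[7,1],[7,3],[7,4],[13,3],[14,1],[14,3],[14,4],[15,2],[17,3],[18,1],[18,3],[18,4],[27,3],[28,1],[28,3],[28,4],[29,3],[29,4],[30,0],[30,3],[30,4],[31,3],[31,4],[32,2],[35,3],[36,1],[36,3],[36,4],[37,3],[37,4],[38,0],[38,3],[38,4],[39,2],[41,3],[42,1],[42,3],[42,4],[43,3],[43,4],[44,0],[44,3],[44,4],[49,3],[50,1],[50,3],[50,4]]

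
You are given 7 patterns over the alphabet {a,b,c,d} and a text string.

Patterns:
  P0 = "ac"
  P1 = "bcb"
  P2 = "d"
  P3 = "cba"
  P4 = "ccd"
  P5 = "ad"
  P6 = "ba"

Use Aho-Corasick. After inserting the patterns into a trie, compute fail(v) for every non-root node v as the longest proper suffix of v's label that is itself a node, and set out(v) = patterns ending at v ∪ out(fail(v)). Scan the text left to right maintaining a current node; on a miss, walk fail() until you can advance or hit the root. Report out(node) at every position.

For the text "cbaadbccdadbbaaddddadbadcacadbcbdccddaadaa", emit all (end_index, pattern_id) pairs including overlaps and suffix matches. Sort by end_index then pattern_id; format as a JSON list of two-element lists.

Build:
Trie nodes:
  0='ε' goto a→1 b→3 c→7 d→6
  1='a' goto c→2 d→12
  2='ac' goto ·  [P0 ends]
  3='b' goto a→13 c→4
  4='bc' goto b→5
  5='bcb' goto ·  [P1 ends]
  6='d' goto ·  [P2 ends]
  7='c' goto b→8 c→10
  8='cb' goto a→9
  9='cba' goto ·  [P3 ends]
  10='cc' goto d→11
  11='ccd' goto ·  [P4 ends]
  12='ad' goto ·  [P5 ends]
  13='ba' goto ·  [P6 ends]

Failure links (BFS by depth):
  fail(1) 'a': from fail(0)=0 chase 'a': 0 ⇒ 0;  out=∅∪out(0)=∅
  fail(3) 'b': from fail(0)=0 chase 'b': 0 ⇒ 0;  out=∅∪out(0)=∅
  fail(6) 'd': from fail(0)=0 chase 'd': 0 ⇒ 0;  out={2}∪out(0)={2}
  fail(7) 'c': from fail(0)=0 chase 'c': 0 ⇒ 0;  out=∅∪out(0)=∅
  fail(2) 'ac': from fail(1)=0 chase 'c': 0 ⇒ 7;  out={0}∪out(7)={0}
  fail(4) 'bc': from fail(3)=0 chase 'c': 0 ⇒ 7;  out=∅∪out(7)=∅
  fail(8) 'cb': from fail(7)=0 chase 'b': 0 ⇒ 3;  out=∅∪out(3)=∅
  fail(10) 'cc': from fail(7)=0 chase 'c': 0 ⇒ 7;  out=∅∪out(7)=∅
  fail(12) 'ad': from fail(1)=0 chase 'd': 0 ⇒ 6;  out={5}∪out(6)={2,5}
  fail(13) 'ba': from fail(3)=0 chase 'a': 0 ⇒ 1;  out={6}∪out(1)={6}
  fail(5) 'bcb': from fail(4)=7 chase 'b': 7 ⇒ 8;  out={1}∪out(8)={1}
  fail(9) 'cba': from fail(8)=3 chase 'a': 3 ⇒ 13;  out={3}∪out(13)={3,6}
  fail(11) 'ccd': from fail(10)=7 chase 'd': 7→0 ⇒ 6;  out={4}∪out(6)={2,4}

Text stream:
[0] read 'c'  n0⇒n7
[1] read 'b'  n7⇒n8
[2] read 'a'  n8⇒n9  emit P3@[0:2],P6@[1:2]
[3] read 'a'  n9⇒n1 (fail-walked)
[4] read 'd'  n1⇒n12  emit P2@[4:4],P5@[3:4]
[5] read 'b'  n12⇒n3 (fail-walked)
[6] read 'c'  n3⇒n4
[7] read 'c'  n4⇒n10 (fail-walked)
[8] read 'd'  n10⇒n11  emit P2@[8:8],P4@[6:8]
[9] read 'a'  n11⇒n1 (fail-walked)
[10] read 'd'  n1⇒n12  emit P2@[10:10],P5@[9:10]
[11] read 'b'  n12⇒n3 (fail-walked)
[12] read 'b'  n3⇒n3 (fail-walked)
[13] read 'a'  n3⇒n13  emit P6@[12:13]
[14] read 'a'  n13⇒n1 (fail-walked)
[15] read 'd'  n1⇒n12  emit P2@[15:15],P5@[14:15]
[16] read 'd'  n12⇒n6 (fail-walked)  emit P2@[16:16]
[17] read 'd'  n6⇒n6 (fail-walked)  emit P2@[17:17]
[18] read 'd'  n6⇒n6 (fail-walked)  emit P2@[18:18]
[19] read 'a'  n6⇒n1 (fail-walked)
[20] read 'd'  n1⇒n12  emit P2@[20:20],P5@[19:20]
[21] read 'b'  n12⇒n3 (fail-walked)
[22] read 'a'  n3⇒n13  emit P6@[21:22]
[23] read 'd'  n13⇒n12 (fail-walked)  emit P2@[23:23],P5@[22:23]
[24] read 'c'  n12⇒n7 (fail-walked)
[25] read 'a'  n7⇒n1 (fail-walked)
[26] read 'c'  n1⇒n2  emit P0@[25:26]
[27] read 'a'  n2⇒n1 (fail-walked)
[28] read 'd'  n1⇒n12  emit P2@[28:28],P5@[27:28]
[29] read 'b'  n12⇒n3 (fail-walked)
[30] read 'c'  n3⇒n4
[31] read 'b'  n4⇒n5  emit P1@[29:31]
[32] read 'd'  n5⇒n6 (fail-walked)  emit P2@[32:32]
[33] read 'c'  n6⇒n7 (fail-walked)
[34] read 'c'  n7⇒n10
[35] read 'd'  n10⇒n11  emit P2@[35:35],P4@[33:35]
[36] read 'd'  n11⇒n6 (fail-walked)  emit P2@[36:36]
[37] read 'a'  n6⇒n1 (fail-walked)
[38] read 'a'  n1⇒n1 (fail-walked)
[39] read 'd'  n1⇒n12  emit P2@[39:39],P5@[38:39]
[40] read 'a'  n12⇒n1 (fail-walked)
[41] read 'a'  n1⇒n1 (fail-walked)

Matches: [[2,3],[2,6],[4,2],[4,5],[8,2],[8,4],[10,2],[10,5],[13,6],[15,2],[15,5],[16,2],[17,2],[18,2],[20,2],[20,5],[22,6],[23,2],[23,5],[26,0],[28,2],[28,5],[31,1],[32,2],[35,2],[35,4],[36,2],[39,2],[39,5]]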